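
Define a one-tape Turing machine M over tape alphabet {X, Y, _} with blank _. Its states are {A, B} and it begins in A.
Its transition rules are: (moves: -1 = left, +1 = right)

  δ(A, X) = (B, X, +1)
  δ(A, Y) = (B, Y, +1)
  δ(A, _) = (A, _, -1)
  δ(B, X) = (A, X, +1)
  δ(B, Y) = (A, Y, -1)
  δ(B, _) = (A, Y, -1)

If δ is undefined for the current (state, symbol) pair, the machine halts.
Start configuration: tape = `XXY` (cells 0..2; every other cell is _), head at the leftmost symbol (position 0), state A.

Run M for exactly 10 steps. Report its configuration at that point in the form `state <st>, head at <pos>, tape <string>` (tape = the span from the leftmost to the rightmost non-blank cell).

state A, head at 2, tape XXYY

A | [X]XY_   read X → write X, move +1, go to B
B | X[X]Y_   read X → write X, move +1, go to A
A | XX[Y]_   read Y → write Y, move +1, go to B
B | XXY[_]   read _ → write Y, move -1, go to A
A | XX[Y]Y   read Y → write Y, move +1, go to B
B | XXY[Y]   read Y → write Y, move -1, go to A
A | XX[Y]Y   read Y → write Y, move +1, go to B
B | XXY[Y]   read Y → write Y, move -1, go to A
A | XX[Y]Y   read Y → write Y, move +1, go to B
B | XXY[Y]   read Y → write Y, move -1, go to A
A | XX[Y]Y
After 10 steps: state A, head at 2, tape XXYY.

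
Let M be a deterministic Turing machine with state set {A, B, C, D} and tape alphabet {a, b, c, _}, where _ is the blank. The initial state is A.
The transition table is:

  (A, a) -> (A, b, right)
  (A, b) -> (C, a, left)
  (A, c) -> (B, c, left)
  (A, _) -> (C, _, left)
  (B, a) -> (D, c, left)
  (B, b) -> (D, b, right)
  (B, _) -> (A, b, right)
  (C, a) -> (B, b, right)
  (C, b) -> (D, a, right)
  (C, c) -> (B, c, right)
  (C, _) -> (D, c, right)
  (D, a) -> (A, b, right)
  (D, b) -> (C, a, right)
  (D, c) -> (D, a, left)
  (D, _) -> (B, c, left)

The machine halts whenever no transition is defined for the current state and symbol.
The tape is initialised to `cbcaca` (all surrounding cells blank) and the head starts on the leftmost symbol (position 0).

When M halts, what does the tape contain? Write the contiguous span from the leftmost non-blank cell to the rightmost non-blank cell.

A | _[c]bcaca   read c → write c, move left, go to B
B | [_]cbcaca   read _ → write b, move right, go to A
A | b[c]bcaca   read c → write c, move left, go to B
B | [b]cbcaca   read b → write b, move right, go to D
D | b[c]bcaca   read c → write a, move left, go to D
D | [b]abcaca   read b → write a, move right, go to C
C | a[a]bcaca   read a → write b, move right, go to B
B | ab[b]caca   read b → write b, move right, go to D
D | abb[c]aca   read c → write a, move left, go to D
D | ab[b]aaca   read b → write a, move right, go to C
C | aba[a]aca   read a → write b, move right, go to B
B | abab[a]ca   read a → write c, move left, go to D
D | aba[b]cca   read b → write a, move right, go to C
C | abaa[c]ca   read c → write c, move right, go to B
B | abaac[c]a
The non-blank tape span at halt is abaacca.

abaacca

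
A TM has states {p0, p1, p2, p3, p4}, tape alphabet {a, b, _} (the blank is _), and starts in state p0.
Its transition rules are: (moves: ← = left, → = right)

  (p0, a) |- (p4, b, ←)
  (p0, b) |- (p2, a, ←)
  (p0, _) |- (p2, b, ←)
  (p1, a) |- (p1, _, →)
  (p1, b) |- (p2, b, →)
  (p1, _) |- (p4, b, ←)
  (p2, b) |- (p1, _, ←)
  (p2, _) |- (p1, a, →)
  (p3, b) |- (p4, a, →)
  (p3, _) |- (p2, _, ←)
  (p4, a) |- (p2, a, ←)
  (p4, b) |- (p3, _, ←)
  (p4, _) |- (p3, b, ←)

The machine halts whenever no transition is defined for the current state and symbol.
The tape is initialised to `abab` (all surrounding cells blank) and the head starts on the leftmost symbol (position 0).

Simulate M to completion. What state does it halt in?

state=p0 head=0 tape=____[a]bab__   (p0,a)→(p4,b,←)
state=p4 head=-1 tape=___[_]bbab__   (p4,_)→(p3,b,←)
state=p3 head=-2 tape=__[_]bbbab__   (p3,_)→(p2,_,←)
state=p2 head=-3 tape=_[_]_bbbab__   (p2,_)→(p1,a,→)
state=p1 head=-2 tape=_a[_]bbbab__   (p1,_)→(p4,b,←)
state=p4 head=-3 tape=_[a]bbbbab__   (p4,a)→(p2,a,←)
state=p2 head=-4 tape=[_]abbbbab__   (p2,_)→(p1,a,→)
state=p1 head=-3 tape=a[a]bbbbab__   (p1,a)→(p1,_,→)
state=p1 head=-2 tape=a_[b]bbbab__   (p1,b)→(p2,b,→)
state=p2 head=-1 tape=a_b[b]bbab__   (p2,b)→(p1,_,←)
state=p1 head=-2 tape=a_[b]_bbab__   (p1,b)→(p2,b,→)
state=p2 head=-1 tape=a_b[_]bbab__   (p2,_)→(p1,a,→)
state=p1 head=0 tape=a_ba[b]bab__   (p1,b)→(p2,b,→)
state=p2 head=1 tape=a_bab[b]ab__   (p2,b)→(p1,_,←)
state=p1 head=0 tape=a_ba[b]_ab__   (p1,b)→(p2,b,→)
state=p2 head=1 tape=a_bab[_]ab__   (p2,_)→(p1,a,→)
state=p1 head=2 tape=a_baba[a]b__   (p1,a)→(p1,_,→)
state=p1 head=3 tape=a_baba_[b]__   (p1,b)→(p2,b,→)
state=p2 head=4 tape=a_baba_b[_]_   (p2,_)→(p1,a,→)
state=p1 head=5 tape=a_baba_ba[_]   (p1,_)→(p4,b,←)
state=p4 head=4 tape=a_baba_b[a]b   (p4,a)→(p2,a,←)
state=p2 head=3 tape=a_baba_[b]ab   (p2,b)→(p1,_,←)
state=p1 head=2 tape=a_baba[_]_ab   (p1,_)→(p4,b,←)
state=p4 head=1 tape=a_bab[a]b_ab   (p4,a)→(p2,a,←)
state=p2 head=0 tape=a_ba[b]ab_ab   (p2,b)→(p1,_,←)
state=p1 head=-1 tape=a_b[a]_ab_ab   (p1,a)→(p1,_,→)
state=p1 head=0 tape=a_b_[_]ab_ab   (p1,_)→(p4,b,←)
state=p4 head=-1 tape=a_b[_]bab_ab   (p4,_)→(p3,b,←)
state=p3 head=-2 tape=a_[b]bbab_ab   (p3,b)→(p4,a,→)
state=p4 head=-1 tape=a_a[b]bab_ab   (p4,b)→(p3,_,←)
state=p3 head=-2 tape=a_[a]_bab_ab
No transition is defined for (p3, a); M halts in state p3.

p3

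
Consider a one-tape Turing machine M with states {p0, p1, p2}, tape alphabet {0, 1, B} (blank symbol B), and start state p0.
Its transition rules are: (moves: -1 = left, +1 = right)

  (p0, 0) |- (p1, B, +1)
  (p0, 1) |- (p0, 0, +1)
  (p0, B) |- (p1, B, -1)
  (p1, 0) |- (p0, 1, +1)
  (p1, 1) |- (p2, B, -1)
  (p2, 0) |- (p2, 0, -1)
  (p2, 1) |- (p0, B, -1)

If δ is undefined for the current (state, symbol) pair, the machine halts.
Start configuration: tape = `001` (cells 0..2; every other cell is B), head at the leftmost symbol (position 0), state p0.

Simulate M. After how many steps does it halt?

9

state=p0 head=0 tape=B[0]01B   (p0,0)→(p1,B,+1)
state=p1 head=1 tape=BB[0]1B   (p1,0)→(p0,1,+1)
state=p0 head=2 tape=BB1[1]B   (p0,1)→(p0,0,+1)
state=p0 head=3 tape=BB10[B]   (p0,B)→(p1,B,-1)
state=p1 head=2 tape=BB1[0]B   (p1,0)→(p0,1,+1)
state=p0 head=3 tape=BB11[B]   (p0,B)→(p1,B,-1)
state=p1 head=2 tape=BB1[1]B   (p1,1)→(p2,B,-1)
state=p2 head=1 tape=BB[1]BB   (p2,1)→(p0,B,-1)
state=p0 head=0 tape=B[B]BBB   (p0,B)→(p1,B,-1)
state=p1 head=-1 tape=[B]BBBB
M halts after 9 transitions.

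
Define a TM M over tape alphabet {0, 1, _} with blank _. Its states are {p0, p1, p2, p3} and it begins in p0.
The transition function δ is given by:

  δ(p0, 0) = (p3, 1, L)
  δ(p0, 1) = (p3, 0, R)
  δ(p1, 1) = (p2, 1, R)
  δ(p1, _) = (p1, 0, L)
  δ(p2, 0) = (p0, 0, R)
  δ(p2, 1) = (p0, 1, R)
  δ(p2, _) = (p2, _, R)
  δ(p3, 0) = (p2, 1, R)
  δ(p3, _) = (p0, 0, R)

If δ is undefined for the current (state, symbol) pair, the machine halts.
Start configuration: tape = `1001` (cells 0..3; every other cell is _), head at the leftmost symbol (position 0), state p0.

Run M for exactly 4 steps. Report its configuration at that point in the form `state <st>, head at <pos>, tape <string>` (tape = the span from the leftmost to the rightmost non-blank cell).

state p3, head at 4, tape 0100

p0 | [1]001_   read 1 → write 0, move R, go to p3
p3 | 0[0]01_   read 0 → write 1, move R, go to p2
p2 | 01[0]1_   read 0 → write 0, move R, go to p0
p0 | 010[1]_   read 1 → write 0, move R, go to p3
p3 | 0100[_]
After 4 steps: state p3, head at 4, tape 0100.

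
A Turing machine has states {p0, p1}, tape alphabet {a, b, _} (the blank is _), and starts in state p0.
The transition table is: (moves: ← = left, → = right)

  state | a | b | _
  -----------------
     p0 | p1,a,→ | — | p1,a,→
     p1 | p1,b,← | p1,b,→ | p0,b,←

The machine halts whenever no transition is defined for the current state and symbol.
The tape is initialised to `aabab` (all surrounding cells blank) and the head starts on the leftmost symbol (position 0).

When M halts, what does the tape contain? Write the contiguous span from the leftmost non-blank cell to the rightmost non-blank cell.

p0 | __[a]abab_   read a → write a, move →, go to p1
p1 | __a[a]bab_   read a → write b, move ←, go to p1
p1 | __[a]bbab_   read a → write b, move ←, go to p1
p1 | _[_]bbbab_   read _ → write b, move ←, go to p0
p0 | [_]bbbbab_   read _ → write a, move →, go to p1
p1 | a[b]bbbab_   read b → write b, move →, go to p1
p1 | ab[b]bbab_   read b → write b, move →, go to p1
p1 | abb[b]bab_   read b → write b, move →, go to p1
p1 | abbb[b]ab_   read b → write b, move →, go to p1
p1 | abbbb[a]b_   read a → write b, move ←, go to p1
p1 | abbb[b]bb_   read b → write b, move →, go to p1
p1 | abbbb[b]b_   read b → write b, move →, go to p1
p1 | abbbbb[b]_   read b → write b, move →, go to p1
p1 | abbbbbb[_]   read _ → write b, move ←, go to p0
p0 | abbbbb[b]b
The non-blank tape span at halt is abbbbbbb.

abbbbbbb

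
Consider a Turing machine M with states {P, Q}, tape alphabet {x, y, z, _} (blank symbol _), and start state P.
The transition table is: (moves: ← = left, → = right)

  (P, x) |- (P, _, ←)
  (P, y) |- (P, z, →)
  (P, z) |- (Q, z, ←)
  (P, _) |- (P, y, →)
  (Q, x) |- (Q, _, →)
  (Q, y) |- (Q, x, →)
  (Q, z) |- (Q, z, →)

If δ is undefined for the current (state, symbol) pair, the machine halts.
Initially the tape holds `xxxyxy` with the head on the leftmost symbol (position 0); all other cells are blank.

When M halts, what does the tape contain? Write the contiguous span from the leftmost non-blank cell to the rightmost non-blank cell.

state=P head=0 tape=_[x]xxyxy   (P,x)→(P,_,←)
state=P head=-1 tape=[_]_xxyxy   (P,_)→(P,y,→)
state=P head=0 tape=y[_]xxyxy   (P,_)→(P,y,→)
state=P head=1 tape=yy[x]xyxy   (P,x)→(P,_,←)
state=P head=0 tape=y[y]_xyxy   (P,y)→(P,z,→)
state=P head=1 tape=yz[_]xyxy   (P,_)→(P,y,→)
state=P head=2 tape=yzy[x]yxy   (P,x)→(P,_,←)
state=P head=1 tape=yz[y]_yxy   (P,y)→(P,z,→)
state=P head=2 tape=yzz[_]yxy   (P,_)→(P,y,→)
state=P head=3 tape=yzzy[y]xy   (P,y)→(P,z,→)
state=P head=4 tape=yzzyz[x]y   (P,x)→(P,_,←)
state=P head=3 tape=yzzy[z]_y   (P,z)→(Q,z,←)
state=Q head=2 tape=yzz[y]z_y   (Q,y)→(Q,x,→)
state=Q head=3 tape=yzzx[z]_y   (Q,z)→(Q,z,→)
state=Q head=4 tape=yzzxz[_]y
The non-blank tape span at halt is yzzxz_y.

yzzxz_y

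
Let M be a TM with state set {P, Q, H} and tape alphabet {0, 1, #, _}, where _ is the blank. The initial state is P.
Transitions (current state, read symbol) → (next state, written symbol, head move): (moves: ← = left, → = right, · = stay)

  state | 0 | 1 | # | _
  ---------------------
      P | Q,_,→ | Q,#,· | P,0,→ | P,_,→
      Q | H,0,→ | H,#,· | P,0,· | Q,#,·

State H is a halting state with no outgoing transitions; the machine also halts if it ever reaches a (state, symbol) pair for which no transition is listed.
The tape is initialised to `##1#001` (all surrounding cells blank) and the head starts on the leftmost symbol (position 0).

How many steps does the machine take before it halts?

8

state=P head=0 tape=[#]#1#001   (P,#)→(P,0,→)
state=P head=1 tape=0[#]1#001   (P,#)→(P,0,→)
state=P head=2 tape=00[1]#001   (P,1)→(Q,#,·)
state=Q head=2 tape=00[#]#001   (Q,#)→(P,0,·)
state=P head=2 tape=00[0]#001   (P,0)→(Q,_,→)
state=Q head=3 tape=00_[#]001   (Q,#)→(P,0,·)
state=P head=3 tape=00_[0]001   (P,0)→(Q,_,→)
state=Q head=4 tape=00__[0]01   (Q,0)→(H,0,→)
state=H head=5 tape=00__0[0]1
M halts after 8 transitions.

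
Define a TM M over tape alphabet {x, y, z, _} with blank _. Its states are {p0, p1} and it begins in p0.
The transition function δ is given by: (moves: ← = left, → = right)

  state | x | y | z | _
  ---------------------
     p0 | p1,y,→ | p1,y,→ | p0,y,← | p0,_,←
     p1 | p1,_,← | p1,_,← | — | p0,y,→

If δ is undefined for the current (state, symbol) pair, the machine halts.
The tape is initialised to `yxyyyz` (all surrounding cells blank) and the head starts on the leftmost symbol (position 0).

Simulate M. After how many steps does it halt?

state=p0 head=0 tape=__[y]xyyyz   (p0,y)→(p1,y,→)
state=p1 head=1 tape=__y[x]yyyz   (p1,x)→(p1,_,←)
state=p1 head=0 tape=__[y]_yyyz   (p1,y)→(p1,_,←)
state=p1 head=-1 tape=_[_]__yyyz   (p1,_)→(p0,y,→)
state=p0 head=0 tape=_y[_]_yyyz   (p0,_)→(p0,_,←)
state=p0 head=-1 tape=_[y]__yyyz   (p0,y)→(p1,y,→)
state=p1 head=0 tape=_y[_]_yyyz   (p1,_)→(p0,y,→)
state=p0 head=1 tape=_yy[_]yyyz   (p0,_)→(p0,_,←)
state=p0 head=0 tape=_y[y]_yyyz   (p0,y)→(p1,y,→)
state=p1 head=1 tape=_yy[_]yyyz   (p1,_)→(p0,y,→)
state=p0 head=2 tape=_yyy[y]yyz   (p0,y)→(p1,y,→)
state=p1 head=3 tape=_yyyy[y]yz   (p1,y)→(p1,_,←)
state=p1 head=2 tape=_yyy[y]_yz   (p1,y)→(p1,_,←)
state=p1 head=1 tape=_yy[y]__yz   (p1,y)→(p1,_,←)
state=p1 head=0 tape=_y[y]___yz   (p1,y)→(p1,_,←)
state=p1 head=-1 tape=_[y]____yz   (p1,y)→(p1,_,←)
state=p1 head=-2 tape=[_]_____yz   (p1,_)→(p0,y,→)
state=p0 head=-1 tape=y[_]____yz   (p0,_)→(p0,_,←)
state=p0 head=-2 tape=[y]_____yz   (p0,y)→(p1,y,→)
state=p1 head=-1 tape=y[_]____yz   (p1,_)→(p0,y,→)
state=p0 head=0 tape=yy[_]___yz   (p0,_)→(p0,_,←)
state=p0 head=-1 tape=y[y]____yz   (p0,y)→(p1,y,→)
state=p1 head=0 tape=yy[_]___yz   (p1,_)→(p0,y,→)
state=p0 head=1 tape=yyy[_]__yz   (p0,_)→(p0,_,←)
state=p0 head=0 tape=yy[y]___yz   (p0,y)→(p1,y,→)
state=p1 head=1 tape=yyy[_]__yz   (p1,_)→(p0,y,→)
state=p0 head=2 tape=yyyy[_]_yz   (p0,_)→(p0,_,←)
state=p0 head=1 tape=yyy[y]__yz   (p0,y)→(p1,y,→)
state=p1 head=2 tape=yyyy[_]_yz   (p1,_)→(p0,y,→)
state=p0 head=3 tape=yyyyy[_]yz   (p0,_)→(p0,_,←)
state=p0 head=2 tape=yyyy[y]_yz   (p0,y)→(p1,y,→)
state=p1 head=3 tape=yyyyy[_]yz   (p1,_)→(p0,y,→)
state=p0 head=4 tape=yyyyyy[y]z   (p0,y)→(p1,y,→)
state=p1 head=5 tape=yyyyyyy[z]
M halts after 33 transitions.

33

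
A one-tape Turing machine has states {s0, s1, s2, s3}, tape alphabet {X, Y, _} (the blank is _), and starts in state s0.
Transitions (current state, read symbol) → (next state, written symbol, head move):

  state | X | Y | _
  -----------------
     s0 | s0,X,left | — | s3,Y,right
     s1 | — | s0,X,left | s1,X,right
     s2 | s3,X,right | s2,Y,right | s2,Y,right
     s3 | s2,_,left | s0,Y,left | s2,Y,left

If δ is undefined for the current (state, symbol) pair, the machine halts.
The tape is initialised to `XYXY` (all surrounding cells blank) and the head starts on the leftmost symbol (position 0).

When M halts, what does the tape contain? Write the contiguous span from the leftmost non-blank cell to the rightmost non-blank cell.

YYYXY

state=s0 head=0 tape=_[X]YXY   (s0,X)→(s0,X,left)
state=s0 head=-1 tape=[_]XYXY   (s0,_)→(s3,Y,right)
state=s3 head=0 tape=Y[X]YXY   (s3,X)→(s2,_,left)
state=s2 head=-1 tape=[Y]_YXY   (s2,Y)→(s2,Y,right)
state=s2 head=0 tape=Y[_]YXY   (s2,_)→(s2,Y,right)
state=s2 head=1 tape=YY[Y]XY   (s2,Y)→(s2,Y,right)
state=s2 head=2 tape=YYY[X]Y   (s2,X)→(s3,X,right)
state=s3 head=3 tape=YYYX[Y]   (s3,Y)→(s0,Y,left)
state=s0 head=2 tape=YYY[X]Y   (s0,X)→(s0,X,left)
state=s0 head=1 tape=YY[Y]XY
The non-blank tape span at halt is YYYXY.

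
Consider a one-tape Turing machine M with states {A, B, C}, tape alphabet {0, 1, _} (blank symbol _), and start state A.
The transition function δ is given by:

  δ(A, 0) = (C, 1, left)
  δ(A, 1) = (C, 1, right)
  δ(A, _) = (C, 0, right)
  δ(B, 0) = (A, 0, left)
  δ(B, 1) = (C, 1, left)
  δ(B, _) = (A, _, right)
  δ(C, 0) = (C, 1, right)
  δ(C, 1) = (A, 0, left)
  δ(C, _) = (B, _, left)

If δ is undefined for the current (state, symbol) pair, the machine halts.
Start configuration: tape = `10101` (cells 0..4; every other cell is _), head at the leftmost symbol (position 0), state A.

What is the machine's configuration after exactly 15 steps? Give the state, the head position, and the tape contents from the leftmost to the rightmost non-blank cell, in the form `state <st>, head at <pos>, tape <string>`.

A | [1]0101_   read 1 → write 1, move right, go to C
C | 1[0]101_   read 0 → write 1, move right, go to C
C | 11[1]01_   read 1 → write 0, move left, go to A
A | 1[1]001_   read 1 → write 1, move right, go to C
C | 11[0]01_   read 0 → write 1, move right, go to C
C | 111[0]1_   read 0 → write 1, move right, go to C
C | 1111[1]_   read 1 → write 0, move left, go to A
A | 111[1]0_   read 1 → write 1, move right, go to C
C | 1111[0]_   read 0 → write 1, move right, go to C
C | 11111[_]   read _ → write _, move left, go to B
B | 1111[1]_   read 1 → write 1, move left, go to C
C | 111[1]1_   read 1 → write 0, move left, go to A
A | 11[1]01_   read 1 → write 1, move right, go to C
C | 111[0]1_   read 0 → write 1, move right, go to C
C | 1111[1]_   read 1 → write 0, move left, go to A
A | 111[1]0_
After 15 steps: state A, head at 3, tape 11110.

state A, head at 3, tape 11110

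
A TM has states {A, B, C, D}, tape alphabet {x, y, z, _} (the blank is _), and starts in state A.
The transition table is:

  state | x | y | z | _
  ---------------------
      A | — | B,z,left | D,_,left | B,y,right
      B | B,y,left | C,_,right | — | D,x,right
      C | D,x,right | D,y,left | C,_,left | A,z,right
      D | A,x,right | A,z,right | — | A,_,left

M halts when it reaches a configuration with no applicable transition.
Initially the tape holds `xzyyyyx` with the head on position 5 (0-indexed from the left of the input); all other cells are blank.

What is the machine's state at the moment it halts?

state=A head=5 tape=xzyyy[y]x___   (A,y)→(B,z,left)
state=B head=4 tape=xzyy[y]zx___   (B,y)→(C,_,right)
state=C head=5 tape=xzyy_[z]x___   (C,z)→(C,_,left)
state=C head=4 tape=xzyy[_]_x___   (C,_)→(A,z,right)
state=A head=5 tape=xzyyz[_]x___   (A,_)→(B,y,right)
state=B head=6 tape=xzyyzy[x]___   (B,x)→(B,y,left)
state=B head=5 tape=xzyyz[y]y___   (B,y)→(C,_,right)
state=C head=6 tape=xzyyz_[y]___   (C,y)→(D,y,left)
state=D head=5 tape=xzyyz[_]y___   (D,_)→(A,_,left)
state=A head=4 tape=xzyy[z]_y___   (A,z)→(D,_,left)
state=D head=3 tape=xzy[y]__y___   (D,y)→(A,z,right)
state=A head=4 tape=xzyz[_]_y___   (A,_)→(B,y,right)
state=B head=5 tape=xzyzy[_]y___   (B,_)→(D,x,right)
state=D head=6 tape=xzyzyx[y]___   (D,y)→(A,z,right)
state=A head=7 tape=xzyzyxz[_]__   (A,_)→(B,y,right)
state=B head=8 tape=xzyzyxzy[_]_   (B,_)→(D,x,right)
state=D head=9 tape=xzyzyxzyx[_]   (D,_)→(A,_,left)
state=A head=8 tape=xzyzyxzy[x]_
No transition is defined for (A, x); M halts in state A.

A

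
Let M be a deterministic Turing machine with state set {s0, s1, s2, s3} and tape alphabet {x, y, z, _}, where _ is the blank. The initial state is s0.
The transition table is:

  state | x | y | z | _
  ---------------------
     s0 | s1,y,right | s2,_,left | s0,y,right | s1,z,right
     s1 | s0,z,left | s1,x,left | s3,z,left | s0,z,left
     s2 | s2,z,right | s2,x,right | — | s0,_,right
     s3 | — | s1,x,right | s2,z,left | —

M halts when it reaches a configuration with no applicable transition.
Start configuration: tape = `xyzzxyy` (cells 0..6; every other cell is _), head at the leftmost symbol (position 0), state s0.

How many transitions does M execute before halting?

s0 | ___[x]yzzxyy   read x → write y, move right, go to s1
s1 | ___y[y]zzxyy   read y → write x, move left, go to s1
s1 | ___[y]xzzxyy   read y → write x, move left, go to s1
s1 | __[_]xxzzxyy   read _ → write z, move left, go to s0
s0 | _[_]zxxzzxyy   read _ → write z, move right, go to s1
s1 | _z[z]xxzzxyy   read z → write z, move left, go to s3
s3 | _[z]zxxzzxyy   read z → write z, move left, go to s2
s2 | [_]zzxxzzxyy   read _ → write _, move right, go to s0
s0 | _[z]zxxzzxyy   read z → write y, move right, go to s0
s0 | _y[z]xxzzxyy   read z → write y, move right, go to s0
s0 | _yy[x]xzzxyy   read x → write y, move right, go to s1
s1 | _yyy[x]zzxyy   read x → write z, move left, go to s0
s0 | _yy[y]zzzxyy   read y → write _, move left, go to s2
s2 | _y[y]_zzzxyy   read y → write x, move right, go to s2
s2 | _yx[_]zzzxyy   read _ → write _, move right, go to s0
s0 | _yx_[z]zzxyy   read z → write y, move right, go to s0
s0 | _yx_y[z]zxyy   read z → write y, move right, go to s0
s0 | _yx_yy[z]xyy   read z → write y, move right, go to s0
s0 | _yx_yyy[x]yy   read x → write y, move right, go to s1
s1 | _yx_yyyy[y]y   read y → write x, move left, go to s1
s1 | _yx_yyy[y]xy   read y → write x, move left, go to s1
s1 | _yx_yy[y]xxy   read y → write x, move left, go to s1
s1 | _yx_y[y]xxxy   read y → write x, move left, go to s1
s1 | _yx_[y]xxxxy   read y → write x, move left, go to s1
s1 | _yx[_]xxxxxy   read _ → write z, move left, go to s0
s0 | _y[x]zxxxxxy   read x → write y, move right, go to s1
s1 | _yy[z]xxxxxy   read z → write z, move left, go to s3
s3 | _y[y]zxxxxxy   read y → write x, move right, go to s1
s1 | _yx[z]xxxxxy   read z → write z, move left, go to s3
s3 | _y[x]zxxxxxy
M halts after 29 transitions.

29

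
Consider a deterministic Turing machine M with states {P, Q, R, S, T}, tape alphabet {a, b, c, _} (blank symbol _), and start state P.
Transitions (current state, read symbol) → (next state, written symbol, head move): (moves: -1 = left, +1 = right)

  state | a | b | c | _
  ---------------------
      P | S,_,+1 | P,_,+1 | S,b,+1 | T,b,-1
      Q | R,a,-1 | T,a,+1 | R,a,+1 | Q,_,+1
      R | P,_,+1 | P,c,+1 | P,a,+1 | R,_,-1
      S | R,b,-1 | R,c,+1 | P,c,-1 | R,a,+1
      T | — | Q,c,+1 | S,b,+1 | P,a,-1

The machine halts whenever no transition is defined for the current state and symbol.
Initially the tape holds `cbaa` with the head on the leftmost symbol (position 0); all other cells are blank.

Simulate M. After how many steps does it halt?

21

state=P head=0 tape=[c]baa___   (P,c)→(S,b,+1)
state=S head=1 tape=b[b]aa___   (S,b)→(R,c,+1)
state=R head=2 tape=bc[a]a___   (R,a)→(P,_,+1)
state=P head=3 tape=bc_[a]___   (P,a)→(S,_,+1)
state=S head=4 tape=bc__[_]__   (S,_)→(R,a,+1)
state=R head=5 tape=bc__a[_]_   (R,_)→(R,_,-1)
state=R head=4 tape=bc__[a]__   (R,a)→(P,_,+1)
state=P head=5 tape=bc___[_]_   (P,_)→(T,b,-1)
state=T head=4 tape=bc__[_]b_   (T,_)→(P,a,-1)
state=P head=3 tape=bc_[_]ab_   (P,_)→(T,b,-1)
state=T head=2 tape=bc[_]bab_   (T,_)→(P,a,-1)
state=P head=1 tape=b[c]abab_   (P,c)→(S,b,+1)
state=S head=2 tape=bb[a]bab_   (S,a)→(R,b,-1)
state=R head=1 tape=b[b]bbab_   (R,b)→(P,c,+1)
state=P head=2 tape=bc[b]bab_   (P,b)→(P,_,+1)
state=P head=3 tape=bc_[b]ab_   (P,b)→(P,_,+1)
state=P head=4 tape=bc__[a]b_   (P,a)→(S,_,+1)
state=S head=5 tape=bc___[b]_   (S,b)→(R,c,+1)
state=R head=6 tape=bc___c[_]   (R,_)→(R,_,-1)
state=R head=5 tape=bc___[c]_   (R,c)→(P,a,+1)
state=P head=6 tape=bc___a[_]   (P,_)→(T,b,-1)
state=T head=5 tape=bc___[a]b
M halts after 21 transitions.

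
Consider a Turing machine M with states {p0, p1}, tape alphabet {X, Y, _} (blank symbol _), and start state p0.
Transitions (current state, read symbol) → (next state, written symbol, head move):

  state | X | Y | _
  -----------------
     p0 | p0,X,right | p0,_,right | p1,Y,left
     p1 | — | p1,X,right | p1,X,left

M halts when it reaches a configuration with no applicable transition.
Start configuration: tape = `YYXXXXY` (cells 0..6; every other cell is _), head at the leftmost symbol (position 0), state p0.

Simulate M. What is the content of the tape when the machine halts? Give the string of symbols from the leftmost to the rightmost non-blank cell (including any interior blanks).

p0 | [Y]YXXXXY_   read Y → write _, move right, go to p0
p0 | _[Y]XXXXY_   read Y → write _, move right, go to p0
p0 | __[X]XXXY_   read X → write X, move right, go to p0
p0 | __X[X]XXY_   read X → write X, move right, go to p0
p0 | __XX[X]XY_   read X → write X, move right, go to p0
p0 | __XXX[X]Y_   read X → write X, move right, go to p0
p0 | __XXXX[Y]_   read Y → write _, move right, go to p0
p0 | __XXXX_[_]   read _ → write Y, move left, go to p1
p1 | __XXXX[_]Y   read _ → write X, move left, go to p1
p1 | __XXX[X]XY
The non-blank tape span at halt is XXXXXY.

XXXXXY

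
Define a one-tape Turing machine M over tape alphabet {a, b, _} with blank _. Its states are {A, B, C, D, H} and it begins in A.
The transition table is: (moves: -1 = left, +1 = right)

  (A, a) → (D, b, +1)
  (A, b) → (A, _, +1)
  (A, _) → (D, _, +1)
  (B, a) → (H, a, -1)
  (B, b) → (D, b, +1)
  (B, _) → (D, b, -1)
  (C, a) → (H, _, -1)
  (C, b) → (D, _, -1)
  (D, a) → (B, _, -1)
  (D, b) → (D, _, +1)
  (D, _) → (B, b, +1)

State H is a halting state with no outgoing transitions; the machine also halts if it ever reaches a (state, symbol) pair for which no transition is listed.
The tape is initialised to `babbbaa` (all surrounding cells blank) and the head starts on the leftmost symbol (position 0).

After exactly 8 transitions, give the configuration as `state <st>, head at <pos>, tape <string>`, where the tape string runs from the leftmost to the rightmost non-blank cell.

state B, head at 4, tape b_bb_a

state=A head=0 tape=[b]abbbaa   (A,b)→(A,_,+1)
state=A head=1 tape=_[a]bbbaa   (A,a)→(D,b,+1)
state=D head=2 tape=_b[b]bbaa   (D,b)→(D,_,+1)
state=D head=3 tape=_b_[b]baa   (D,b)→(D,_,+1)
state=D head=4 tape=_b__[b]aa   (D,b)→(D,_,+1)
state=D head=5 tape=_b___[a]a   (D,a)→(B,_,-1)
state=B head=4 tape=_b__[_]_a   (B,_)→(D,b,-1)
state=D head=3 tape=_b_[_]b_a   (D,_)→(B,b,+1)
state=B head=4 tape=_b_b[b]_a
After 8 steps: state B, head at 4, tape b_bb_a.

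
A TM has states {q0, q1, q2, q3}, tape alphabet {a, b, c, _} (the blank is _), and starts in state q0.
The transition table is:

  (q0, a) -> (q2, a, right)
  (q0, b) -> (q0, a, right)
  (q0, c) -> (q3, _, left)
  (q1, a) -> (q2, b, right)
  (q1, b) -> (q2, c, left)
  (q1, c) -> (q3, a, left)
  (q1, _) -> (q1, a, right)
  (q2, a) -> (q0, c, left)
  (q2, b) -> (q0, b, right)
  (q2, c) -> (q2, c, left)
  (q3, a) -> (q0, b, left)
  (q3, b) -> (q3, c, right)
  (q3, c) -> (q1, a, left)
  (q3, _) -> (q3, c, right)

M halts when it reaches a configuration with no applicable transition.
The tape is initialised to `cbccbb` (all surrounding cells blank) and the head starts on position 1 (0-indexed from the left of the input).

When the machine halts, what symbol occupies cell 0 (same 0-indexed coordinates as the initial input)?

q0 | __c[b]ccbb   read b → write a, move right, go to q0
q0 | __ca[c]cbb   read c → write _, move left, go to q3
q3 | __c[a]_cbb   read a → write b, move left, go to q0
q0 | __[c]b_cbb   read c → write _, move left, go to q3
q3 | _[_]_b_cbb   read _ → write c, move right, go to q3
q3 | _c[_]b_cbb   read _ → write c, move right, go to q3
q3 | _cc[b]_cbb   read b → write c, move right, go to q3
q3 | _ccc[_]cbb   read _ → write c, move right, go to q3
q3 | _cccc[c]bb   read c → write a, move left, go to q1
q1 | _ccc[c]abb   read c → write a, move left, go to q3
q3 | _cc[c]aabb   read c → write a, move left, go to q1
q1 | _c[c]aaabb   read c → write a, move left, go to q3
q3 | _[c]aaaabb   read c → write a, move left, go to q1
q1 | [_]aaaaabb   read _ → write a, move right, go to q1
q1 | a[a]aaaabb   read a → write b, move right, go to q2
q2 | ab[a]aaabb   read a → write c, move left, go to q0
q0 | a[b]caaabb   read b → write a, move right, go to q0
q0 | aa[c]aaabb   read c → write _, move left, go to q3
q3 | a[a]_aaabb   read a → write b, move left, go to q0
q0 | [a]b_aaabb   read a → write a, move right, go to q2
q2 | a[b]_aaabb   read b → write b, move right, go to q0
q0 | ab[_]aaabb
Cell 0 holds _ when M halts.

_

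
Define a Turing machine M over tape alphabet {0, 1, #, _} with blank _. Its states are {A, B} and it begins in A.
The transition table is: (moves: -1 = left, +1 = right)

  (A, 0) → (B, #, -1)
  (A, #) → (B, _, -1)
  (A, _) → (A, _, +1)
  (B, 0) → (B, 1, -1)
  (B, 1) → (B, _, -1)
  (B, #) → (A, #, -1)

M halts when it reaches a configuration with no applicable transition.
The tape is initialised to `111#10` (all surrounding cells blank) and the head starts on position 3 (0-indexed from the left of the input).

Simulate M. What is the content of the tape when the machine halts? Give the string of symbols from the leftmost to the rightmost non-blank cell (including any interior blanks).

A | _111[#]10   read # → write _, move -1, go to B
B | _11[1]_10   read 1 → write _, move -1, go to B
B | _1[1]__10   read 1 → write _, move -1, go to B
B | _[1]___10   read 1 → write _, move -1, go to B
B | [_]____10
The non-blank tape span at halt is 10.

10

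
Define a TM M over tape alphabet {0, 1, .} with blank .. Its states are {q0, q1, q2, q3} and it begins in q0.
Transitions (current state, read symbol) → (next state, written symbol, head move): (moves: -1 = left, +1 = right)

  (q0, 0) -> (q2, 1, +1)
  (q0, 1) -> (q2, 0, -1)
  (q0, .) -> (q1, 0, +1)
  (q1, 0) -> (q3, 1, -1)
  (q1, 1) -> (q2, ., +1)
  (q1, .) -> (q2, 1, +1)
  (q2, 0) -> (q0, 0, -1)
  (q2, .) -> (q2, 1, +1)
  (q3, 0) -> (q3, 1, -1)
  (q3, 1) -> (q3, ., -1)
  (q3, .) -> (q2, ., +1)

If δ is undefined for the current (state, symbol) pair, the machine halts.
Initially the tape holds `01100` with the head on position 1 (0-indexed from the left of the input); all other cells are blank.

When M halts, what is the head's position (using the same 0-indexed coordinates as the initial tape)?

q0 | ..0[1]100   read 1 → write 0, move -1, go to q2
q2 | ..[0]0100   read 0 → write 0, move -1, go to q0
q0 | .[.]00100   read . → write 0, move +1, go to q1
q1 | .0[0]0100   read 0 → write 1, move -1, go to q3
q3 | .[0]10100   read 0 → write 1, move -1, go to q3
q3 | [.]110100   read . → write ., move +1, go to q2
q2 | .[1]10100
At halt the head is at cell -1.

-1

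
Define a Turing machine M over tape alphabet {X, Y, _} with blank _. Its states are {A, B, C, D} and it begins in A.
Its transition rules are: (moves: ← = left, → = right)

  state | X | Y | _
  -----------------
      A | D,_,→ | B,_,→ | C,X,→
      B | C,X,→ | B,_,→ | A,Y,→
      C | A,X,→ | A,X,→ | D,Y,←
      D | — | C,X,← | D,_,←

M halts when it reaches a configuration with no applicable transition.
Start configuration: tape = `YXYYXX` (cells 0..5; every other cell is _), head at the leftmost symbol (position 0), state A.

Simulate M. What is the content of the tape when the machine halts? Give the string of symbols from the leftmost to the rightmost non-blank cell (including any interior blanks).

A | [Y]XYYXX__   read Y → write _, move →, go to B
B | _[X]YYXX__   read X → write X, move →, go to C
C | _X[Y]YXX__   read Y → write X, move →, go to A
A | _XX[Y]XX__   read Y → write _, move →, go to B
B | _XX_[X]X__   read X → write X, move →, go to C
C | _XX_X[X]__   read X → write X, move →, go to A
A | _XX_XX[_]_   read _ → write X, move →, go to C
C | _XX_XXX[_]   read _ → write Y, move ←, go to D
D | _XX_XX[X]Y
The non-blank tape span at halt is XX_XXXY.

XX_XXXY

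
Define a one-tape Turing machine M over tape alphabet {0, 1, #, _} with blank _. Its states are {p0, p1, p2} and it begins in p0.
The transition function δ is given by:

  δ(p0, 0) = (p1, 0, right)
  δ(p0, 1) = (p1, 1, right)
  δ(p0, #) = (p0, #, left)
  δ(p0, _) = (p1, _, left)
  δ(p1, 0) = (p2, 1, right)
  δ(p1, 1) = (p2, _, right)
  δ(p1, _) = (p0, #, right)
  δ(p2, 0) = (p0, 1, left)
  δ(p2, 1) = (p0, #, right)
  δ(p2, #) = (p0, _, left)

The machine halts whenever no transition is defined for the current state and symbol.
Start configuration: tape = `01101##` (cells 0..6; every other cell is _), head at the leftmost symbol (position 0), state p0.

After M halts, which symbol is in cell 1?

_

state=p0 head=0 tape=[0]1101##   (p0,0)→(p1,0,right)
state=p1 head=1 tape=0[1]101##   (p1,1)→(p2,_,right)
state=p2 head=2 tape=0_[1]01##   (p2,1)→(p0,#,right)
state=p0 head=3 tape=0_#[0]1##   (p0,0)→(p1,0,right)
state=p1 head=4 tape=0_#0[1]##   (p1,1)→(p2,_,right)
state=p2 head=5 tape=0_#0_[#]#   (p2,#)→(p0,_,left)
state=p0 head=4 tape=0_#0[_]_#   (p0,_)→(p1,_,left)
state=p1 head=3 tape=0_#[0]__#   (p1,0)→(p2,1,right)
state=p2 head=4 tape=0_#1[_]_#
Cell 1 holds _ when M halts.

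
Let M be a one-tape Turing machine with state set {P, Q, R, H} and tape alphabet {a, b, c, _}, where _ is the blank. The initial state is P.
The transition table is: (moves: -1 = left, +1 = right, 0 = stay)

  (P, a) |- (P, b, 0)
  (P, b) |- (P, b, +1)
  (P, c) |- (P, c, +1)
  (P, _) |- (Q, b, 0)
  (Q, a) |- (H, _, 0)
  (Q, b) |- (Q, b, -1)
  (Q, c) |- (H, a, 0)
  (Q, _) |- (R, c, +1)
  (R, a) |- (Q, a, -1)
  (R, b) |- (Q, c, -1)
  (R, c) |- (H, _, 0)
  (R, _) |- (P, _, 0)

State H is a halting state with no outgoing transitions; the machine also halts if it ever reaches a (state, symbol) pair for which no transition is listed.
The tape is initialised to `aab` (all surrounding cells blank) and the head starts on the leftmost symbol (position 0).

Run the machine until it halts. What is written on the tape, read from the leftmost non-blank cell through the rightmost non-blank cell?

acbbb

P | _[a]ab_   read a → write b, move 0, go to P
P | _[b]ab_   read b → write b, move +1, go to P
P | _b[a]b_   read a → write b, move 0, go to P
P | _b[b]b_   read b → write b, move +1, go to P
P | _bb[b]_   read b → write b, move +1, go to P
P | _bbb[_]   read _ → write b, move 0, go to Q
Q | _bbb[b]   read b → write b, move -1, go to Q
Q | _bb[b]b   read b → write b, move -1, go to Q
Q | _b[b]bb   read b → write b, move -1, go to Q
Q | _[b]bbb   read b → write b, move -1, go to Q
Q | [_]bbbb   read _ → write c, move +1, go to R
R | c[b]bbb   read b → write c, move -1, go to Q
Q | [c]cbbb   read c → write a, move 0, go to H
H | [a]cbbb
The non-blank tape span at halt is acbbb.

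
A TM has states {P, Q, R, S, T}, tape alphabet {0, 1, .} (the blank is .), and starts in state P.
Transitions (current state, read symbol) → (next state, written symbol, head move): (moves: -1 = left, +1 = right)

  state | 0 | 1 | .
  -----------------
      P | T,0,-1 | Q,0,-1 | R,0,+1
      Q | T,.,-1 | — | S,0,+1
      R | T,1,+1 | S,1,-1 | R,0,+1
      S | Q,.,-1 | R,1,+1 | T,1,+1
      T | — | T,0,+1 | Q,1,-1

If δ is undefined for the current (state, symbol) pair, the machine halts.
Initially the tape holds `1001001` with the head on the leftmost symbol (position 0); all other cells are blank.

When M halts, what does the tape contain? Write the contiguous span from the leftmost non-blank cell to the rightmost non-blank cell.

0100101001

P | ...[1]001001   read 1 → write 0, move -1, go to Q
Q | ..[.]0001001   read . → write 0, move +1, go to S
S | ..0[0]001001   read 0 → write ., move -1, go to Q
Q | ..[0].001001   read 0 → write ., move -1, go to T
T | .[.]..001001   read . → write 1, move -1, go to Q
Q | [.]1..001001   read . → write 0, move +1, go to S
S | 0[1]..001001   read 1 → write 1, move +1, go to R
R | 01[.].001001   read . → write 0, move +1, go to R
R | 010[.]001001   read . → write 0, move +1, go to R
R | 0100[0]01001   read 0 → write 1, move +1, go to T
T | 01001[0]1001
The non-blank tape span at halt is 0100101001.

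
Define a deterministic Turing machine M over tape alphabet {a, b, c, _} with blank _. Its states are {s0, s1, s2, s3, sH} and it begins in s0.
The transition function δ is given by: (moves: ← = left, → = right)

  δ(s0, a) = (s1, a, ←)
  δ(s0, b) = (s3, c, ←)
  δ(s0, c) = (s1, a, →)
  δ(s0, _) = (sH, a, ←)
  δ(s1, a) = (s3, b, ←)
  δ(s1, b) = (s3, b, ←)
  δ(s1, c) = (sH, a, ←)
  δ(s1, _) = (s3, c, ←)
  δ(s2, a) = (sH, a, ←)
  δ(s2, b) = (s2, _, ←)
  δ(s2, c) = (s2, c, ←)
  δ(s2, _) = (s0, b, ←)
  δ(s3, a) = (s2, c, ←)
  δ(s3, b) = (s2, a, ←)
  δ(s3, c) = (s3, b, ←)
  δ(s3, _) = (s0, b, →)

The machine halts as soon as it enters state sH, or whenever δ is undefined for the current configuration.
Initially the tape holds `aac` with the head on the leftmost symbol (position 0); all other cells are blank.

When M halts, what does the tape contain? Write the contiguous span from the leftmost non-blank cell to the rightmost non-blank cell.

ab_cbac

state=s0 head=0 tape=_____[a]ac   (s0,a)→(s1,a,←)
state=s1 head=-1 tape=____[_]aac   (s1,_)→(s3,c,←)
state=s3 head=-2 tape=___[_]caac   (s3,_)→(s0,b,→)
state=s0 head=-1 tape=___b[c]aac   (s0,c)→(s1,a,→)
state=s1 head=0 tape=___ba[a]ac   (s1,a)→(s3,b,←)
state=s3 head=-1 tape=___b[a]bac   (s3,a)→(s2,c,←)
state=s2 head=-2 tape=___[b]cbac   (s2,b)→(s2,_,←)
state=s2 head=-3 tape=__[_]_cbac   (s2,_)→(s0,b,←)
state=s0 head=-4 tape=_[_]b_cbac   (s0,_)→(sH,a,←)
state=sH head=-5 tape=[_]ab_cbac
The non-blank tape span at halt is ab_cbac.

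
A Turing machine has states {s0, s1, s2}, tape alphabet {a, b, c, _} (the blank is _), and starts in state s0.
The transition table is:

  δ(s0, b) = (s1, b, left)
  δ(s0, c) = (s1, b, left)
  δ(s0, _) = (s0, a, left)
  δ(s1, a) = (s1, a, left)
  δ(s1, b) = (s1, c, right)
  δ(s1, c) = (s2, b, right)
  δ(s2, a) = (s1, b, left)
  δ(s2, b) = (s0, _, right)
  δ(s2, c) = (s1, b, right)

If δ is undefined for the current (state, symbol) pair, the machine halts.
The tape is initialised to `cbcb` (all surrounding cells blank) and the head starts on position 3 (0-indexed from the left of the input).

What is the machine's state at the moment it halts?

s1

s0 | cbc[b]__   read b → write b, move left, go to s1
s1 | cb[c]b__   read c → write b, move right, go to s2
s2 | cbb[b]__   read b → write _, move right, go to s0
s0 | cbb_[_]_   read _ → write a, move left, go to s0
s0 | cbb[_]a_   read _ → write a, move left, go to s0
s0 | cb[b]aa_   read b → write b, move left, go to s1
s1 | c[b]baa_   read b → write c, move right, go to s1
s1 | cc[b]aa_   read b → write c, move right, go to s1
s1 | ccc[a]a_   read a → write a, move left, go to s1
s1 | cc[c]aa_   read c → write b, move right, go to s2
s2 | ccb[a]a_   read a → write b, move left, go to s1
s1 | cc[b]ba_   read b → write c, move right, go to s1
s1 | ccc[b]a_   read b → write c, move right, go to s1
s1 | cccc[a]_   read a → write a, move left, go to s1
s1 | ccc[c]a_   read c → write b, move right, go to s2
s2 | cccb[a]_   read a → write b, move left, go to s1
s1 | ccc[b]b_   read b → write c, move right, go to s1
s1 | cccc[b]_   read b → write c, move right, go to s1
s1 | ccccc[_]
No transition is defined for (s1, _); M halts in state s1.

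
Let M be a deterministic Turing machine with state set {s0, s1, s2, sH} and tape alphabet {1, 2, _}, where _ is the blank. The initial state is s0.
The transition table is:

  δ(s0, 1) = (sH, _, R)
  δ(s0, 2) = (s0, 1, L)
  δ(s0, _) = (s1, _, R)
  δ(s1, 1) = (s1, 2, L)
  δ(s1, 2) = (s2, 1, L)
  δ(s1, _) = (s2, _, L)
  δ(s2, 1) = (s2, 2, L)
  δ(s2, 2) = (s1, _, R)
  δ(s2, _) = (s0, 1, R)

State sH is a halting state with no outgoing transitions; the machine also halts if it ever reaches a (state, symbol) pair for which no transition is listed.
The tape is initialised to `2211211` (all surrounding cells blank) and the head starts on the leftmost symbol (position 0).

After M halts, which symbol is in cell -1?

state=s0 head=0 tape=__[2]211211   (s0,2)→(s0,1,L)
state=s0 head=-1 tape=_[_]1211211   (s0,_)→(s1,_,R)
state=s1 head=0 tape=__[1]211211   (s1,1)→(s1,2,L)
state=s1 head=-1 tape=_[_]2211211   (s1,_)→(s2,_,L)
state=s2 head=-2 tape=[_]_2211211   (s2,_)→(s0,1,R)
state=s0 head=-1 tape=1[_]2211211   (s0,_)→(s1,_,R)
state=s1 head=0 tape=1_[2]211211   (s1,2)→(s2,1,L)
state=s2 head=-1 tape=1[_]1211211   (s2,_)→(s0,1,R)
state=s0 head=0 tape=11[1]211211   (s0,1)→(sH,_,R)
state=sH head=1 tape=11_[2]11211
Cell -1 holds 1 when M halts.

1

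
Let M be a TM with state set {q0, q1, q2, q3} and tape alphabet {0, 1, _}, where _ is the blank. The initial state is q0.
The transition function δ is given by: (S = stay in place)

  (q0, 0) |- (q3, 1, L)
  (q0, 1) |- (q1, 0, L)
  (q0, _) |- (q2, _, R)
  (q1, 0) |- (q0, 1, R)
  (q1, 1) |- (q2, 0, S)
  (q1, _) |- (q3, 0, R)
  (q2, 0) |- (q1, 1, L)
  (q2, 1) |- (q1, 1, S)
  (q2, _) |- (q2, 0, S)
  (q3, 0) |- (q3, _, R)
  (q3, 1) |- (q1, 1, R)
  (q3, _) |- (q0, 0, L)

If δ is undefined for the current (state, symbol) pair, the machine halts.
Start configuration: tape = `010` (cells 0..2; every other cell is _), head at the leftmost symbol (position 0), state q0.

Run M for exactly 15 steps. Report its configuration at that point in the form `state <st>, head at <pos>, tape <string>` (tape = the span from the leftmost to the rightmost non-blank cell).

q0 | ___[0]10   read 0 → write 1, move L, go to q3
q3 | __[_]110   read _ → write 0, move L, go to q0
q0 | _[_]0110   read _ → write _, move R, go to q2
q2 | __[0]110   read 0 → write 1, move L, go to q1
q1 | _[_]1110   read _ → write 0, move R, go to q3
q3 | _0[1]110   read 1 → write 1, move R, go to q1
q1 | _01[1]10   read 1 → write 0, move S, go to q2
q2 | _01[0]10   read 0 → write 1, move L, go to q1
q1 | _0[1]110   read 1 → write 0, move S, go to q2
q2 | _0[0]110   read 0 → write 1, move L, go to q1
q1 | _[0]1110   read 0 → write 1, move R, go to q0
q0 | _1[1]110   read 1 → write 0, move L, go to q1
q1 | _[1]0110   read 1 → write 0, move S, go to q2
q2 | _[0]0110   read 0 → write 1, move L, go to q1
q1 | [_]10110   read _ → write 0, move R, go to q3
q3 | 0[1]0110
After 15 steps: state q3, head at -2, tape 010110.

state q3, head at -2, tape 010110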